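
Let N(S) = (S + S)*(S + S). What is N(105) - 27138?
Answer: 16962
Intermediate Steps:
N(S) = 4*S**2 (N(S) = (2*S)*(2*S) = 4*S**2)
N(105) - 27138 = 4*105**2 - 27138 = 4*11025 - 27138 = 44100 - 27138 = 16962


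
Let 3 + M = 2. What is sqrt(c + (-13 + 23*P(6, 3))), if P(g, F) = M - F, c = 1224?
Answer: sqrt(1119) ≈ 33.451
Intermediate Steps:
M = -1 (M = -3 + 2 = -1)
P(g, F) = -1 - F
sqrt(c + (-13 + 23*P(6, 3))) = sqrt(1224 + (-13 + 23*(-1 - 1*3))) = sqrt(1224 + (-13 + 23*(-1 - 3))) = sqrt(1224 + (-13 + 23*(-4))) = sqrt(1224 + (-13 - 92)) = sqrt(1224 - 105) = sqrt(1119)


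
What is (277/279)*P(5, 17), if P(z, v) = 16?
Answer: 4432/279 ≈ 15.885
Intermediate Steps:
(277/279)*P(5, 17) = (277/279)*16 = 4432/279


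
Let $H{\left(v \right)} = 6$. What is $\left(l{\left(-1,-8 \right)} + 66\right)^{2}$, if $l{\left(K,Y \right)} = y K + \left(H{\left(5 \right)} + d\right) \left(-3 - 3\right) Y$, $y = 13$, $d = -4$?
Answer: $22201$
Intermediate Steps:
$l{\left(K,Y \right)} = - 12 Y + 13 K$ ($l{\left(K,Y \right)} = 13 K + \left(6 - 4\right) \left(-3 - 3\right) Y = 13 K + 2 \left(-6\right) Y = 13 K - 12 Y = - 12 Y + 13 K$)
$\left(l{\left(-1,-8 \right)} + 66\right)^{2} = \left(\left(\left(-12\right) \left(-8\right) + 13 \left(-1\right)\right) + 66\right)^{2} = \left(\left(96 - 13\right) + 66\right)^{2} = \left(83 + 66\right)^{2} = 149^{2} = 22201$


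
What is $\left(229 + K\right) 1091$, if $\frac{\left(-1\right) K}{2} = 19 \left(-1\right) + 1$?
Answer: $289115$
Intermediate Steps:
$K = 36$ ($K = - 2 \left(19 \left(-1\right) + 1\right) = - 2 \left(-19 + 1\right) = \left(-2\right) \left(-18\right) = 36$)
$\left(229 + K\right) 1091 = \left(229 + 36\right) 1091 = 265 \cdot 1091 = 289115$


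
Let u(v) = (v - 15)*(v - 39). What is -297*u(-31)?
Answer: -956340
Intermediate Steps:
u(v) = (-39 + v)*(-15 + v) (u(v) = (-15 + v)*(-39 + v) = (-39 + v)*(-15 + v))
-297*u(-31) = -297*(585 + (-31)² - 54*(-31)) = -297*(585 + 961 + 1674) = -297*3220 = -956340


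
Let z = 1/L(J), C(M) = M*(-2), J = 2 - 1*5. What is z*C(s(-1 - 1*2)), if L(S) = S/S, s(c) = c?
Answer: 6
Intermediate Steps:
J = -3 (J = 2 - 5 = -3)
L(S) = 1
C(M) = -2*M
z = 1 (z = 1/1 = 1)
z*C(s(-1 - 1*2)) = 1*(-2*(-1 - 1*2)) = 1*(-2*(-1 - 2)) = 1*(-2*(-3)) = 1*6 = 6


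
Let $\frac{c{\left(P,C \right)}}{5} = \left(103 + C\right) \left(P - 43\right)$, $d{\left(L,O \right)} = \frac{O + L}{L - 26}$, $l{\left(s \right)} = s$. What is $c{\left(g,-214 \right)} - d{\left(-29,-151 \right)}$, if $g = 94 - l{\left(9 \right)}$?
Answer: $- \frac{256446}{11} \approx -23313.0$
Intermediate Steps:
$d{\left(L,O \right)} = \frac{L + O}{-26 + L}$
$g = 85$ ($g = 94 - 9 = 85$)
$c{\left(P,C \right)} = 5 \left(-43 + P\right) \left(103 + C\right)$ ($c{\left(P,C \right)} = 5 \left(103 + C\right) \left(P - 43\right) = 5 \left(103 + C\right) \left(-43 + P\right) = 5 \left(-43 + P\right) \left(103 + C\right)$)
$c{\left(g,-214 \right)} - d{\left(-29,-151 \right)} = \left(-22145 - -46010 + 515 \cdot 85 + 5 \left(-214\right) 85\right) - \frac{-29 - 151}{-26 - 29} = \left(-22145 + 46010 + 43775 - 90950\right) - \frac{1}{-55} \left(-180\right) = -23310 - \left(- \frac{1}{55}\right) \left(-180\right) = -23310 - \frac{36}{11} = - \frac{256446}{11}$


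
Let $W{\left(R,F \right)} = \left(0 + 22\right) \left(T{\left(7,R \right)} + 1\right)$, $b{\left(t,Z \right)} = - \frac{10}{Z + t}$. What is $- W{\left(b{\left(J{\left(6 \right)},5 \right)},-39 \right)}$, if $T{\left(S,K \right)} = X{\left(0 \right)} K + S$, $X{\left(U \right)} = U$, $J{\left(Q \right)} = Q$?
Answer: $-176$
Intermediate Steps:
$T{\left(S,K \right)} = S$ ($T{\left(S,K \right)} = 0 K + S = 0 + S = S$)
$W{\left(R,F \right)} = 176$ ($W{\left(R,F \right)} = \left(0 + 22\right) \left(7 + 1\right) = 22 \cdot 8 = 176$)
$- W{\left(b{\left(J{\left(6 \right)},5 \right)},-39 \right)} = \left(-1\right) 176 = -176$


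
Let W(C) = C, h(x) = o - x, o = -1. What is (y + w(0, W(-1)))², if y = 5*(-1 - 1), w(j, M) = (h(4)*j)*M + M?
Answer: 121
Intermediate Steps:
h(x) = -1 - x
w(j, M) = M - 5*M*j (w(j, M) = ((-1 - 1*4)*j)*M + M = ((-1 - 4)*j)*M + M = (-5*j)*M + M = -5*M*j + M = M - 5*M*j)
y = -10 (y = 5*(-2) = -10)
(y + w(0, W(-1)))² = (-10 - (1 - 5*0))² = (-10 - (1 + 0))² = (-10 - 1*1)² = (-10 - 1)² = (-11)² = 121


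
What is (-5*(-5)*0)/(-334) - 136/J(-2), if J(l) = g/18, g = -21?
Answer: 816/7 ≈ 116.57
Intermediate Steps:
J(l) = -7/6 (J(l) = -21/18 = -21*1/18 = -7/6)
(-5*(-5)*0)/(-334) - 136/J(-2) = (-5*(-5)*0)/(-334) - 136/(-7/6) = (25*0)*(-1/334) - 136*(-6/7) = 0*(-1/334) + 816/7 = 0 + 816/7 = 816/7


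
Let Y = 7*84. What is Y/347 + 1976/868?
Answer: 299014/75299 ≈ 3.9710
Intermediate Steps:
Y = 588
Y/347 + 1976/868 = 588/347 + 1976/868 = 588*(1/347) + 1976*(1/868) = 588/347 + 494/217 = 299014/75299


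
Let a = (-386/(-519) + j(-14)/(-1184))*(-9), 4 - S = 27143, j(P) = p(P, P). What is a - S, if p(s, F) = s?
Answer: 2778771389/102416 ≈ 27132.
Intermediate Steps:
j(P) = P
S = -27139 (S = 4 - 1*27143 = 4 - 27143 = -27139)
a = -696435/102416 (a = (-386/(-519) - 14/(-1184))*(-9) = (-386*(-1/519) - 14*(-1/1184))*(-9) = (386/519 + 7/592)*(-9) = (232145/307248)*(-9) = -696435/102416 ≈ -6.8001)
a - S = -696435/102416 - 1*(-27139) = -696435/102416 + 27139 = 2778771389/102416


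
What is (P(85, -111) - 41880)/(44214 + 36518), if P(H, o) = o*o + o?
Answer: -14835/40366 ≈ -0.36751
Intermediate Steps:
P(H, o) = o + o² (P(H, o) = o² + o = o + o²)
(P(85, -111) - 41880)/(44214 + 36518) = (-111*(1 - 111) - 41880)/(44214 + 36518) = (-111*(-110) - 41880)/80732 = (12210 - 41880)*(1/80732) = -29670*1/80732 = -14835/40366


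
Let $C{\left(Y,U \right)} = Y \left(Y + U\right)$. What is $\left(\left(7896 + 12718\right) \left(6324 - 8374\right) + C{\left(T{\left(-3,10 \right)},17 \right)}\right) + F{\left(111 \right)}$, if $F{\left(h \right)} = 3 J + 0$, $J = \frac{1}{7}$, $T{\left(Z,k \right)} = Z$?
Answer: $- \frac{295811191}{7} \approx -4.2259 \cdot 10^{7}$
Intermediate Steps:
$C{\left(Y,U \right)} = Y \left(U + Y\right)$
$J = \frac{1}{7} \approx 0.14286$
$F{\left(h \right)} = \frac{3}{7}$ ($F{\left(h \right)} = 3 \cdot \frac{1}{7} + 0 = \frac{3}{7} + 0 = \frac{3}{7}$)
$\left(\left(7896 + 12718\right) \left(6324 - 8374\right) + C{\left(T{\left(-3,10 \right)},17 \right)}\right) + F{\left(111 \right)} = \left(\left(7896 + 12718\right) \left(6324 - 8374\right) - 3 \left(17 - 3\right)\right) + \frac{3}{7} = \left(20614 \left(-2050\right) - 42\right) + \frac{3}{7} = \left(-42258700 - 42\right) + \frac{3}{7} = -42258742 + \frac{3}{7} = - \frac{295811191}{7}$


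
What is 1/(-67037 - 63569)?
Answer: -1/130606 ≈ -7.6566e-6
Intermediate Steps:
1/(-67037 - 63569) = 1/(-130606) = -1/130606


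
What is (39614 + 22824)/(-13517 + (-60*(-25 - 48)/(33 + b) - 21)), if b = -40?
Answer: -218533/49573 ≈ -4.4083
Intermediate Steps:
(39614 + 22824)/(-13517 + (-60*(-25 - 48)/(33 + b) - 21)) = (39614 + 22824)/(-13517 + (-60*(-25 - 48)/(33 - 40) - 21)) = 62438/(-13517 + (-(-4380)/(-7) - 21)) = 62438/(-13517 + (-(-4380)*(-1)/7 - 21)) = 62438/(-13517 + (-60*73/7 - 21)) = 62438/(-13517 + (-4380/7 - 21)) = 62438/(-13517 - 4527/7) = 62438/(-99146/7) = 62438*(-7/99146) = -218533/49573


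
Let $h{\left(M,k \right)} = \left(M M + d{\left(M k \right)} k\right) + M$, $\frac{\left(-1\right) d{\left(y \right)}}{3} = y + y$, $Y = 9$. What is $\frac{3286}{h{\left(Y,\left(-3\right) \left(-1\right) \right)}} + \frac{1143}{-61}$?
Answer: $- \frac{326537}{12078} \approx -27.036$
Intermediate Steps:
$d{\left(y \right)} = - 6 y$ ($d{\left(y \right)} = - 3 \left(y + y\right) = - 3 \cdot 2 y = - 6 y$)
$h{\left(M,k \right)} = M + M^{2} - 6 M k^{2}$ ($h{\left(M,k \right)} = \left(M M + - 6 M k k\right) + M = \left(M^{2} + - 6 M k k\right) + M = \left(M^{2} - 6 M k^{2}\right) + M = M + M^{2} - 6 M k^{2}$)
$\frac{3286}{h{\left(Y,\left(-3\right) \left(-1\right) \right)}} + \frac{1143}{-61} = \frac{3286}{9 \left(1 + 9 - 6 \left(\left(-3\right) \left(-1\right)\right)^{2}\right)} + \frac{1143}{-61} = \frac{3286}{9 \left(1 + 9 - 6 \cdot 3^{2}\right)} + 1143 \left(- \frac{1}{61}\right) = \frac{3286}{9 \left(1 + 9 - 54\right)} - \frac{1143}{61} = \frac{3286}{9 \left(-44\right)} - \frac{1143}{61} = \frac{3286}{-396} - \frac{1143}{61} = 3286 \left(- \frac{1}{396}\right) - \frac{1143}{61} = - \frac{1643}{198} - \frac{1143}{61} = - \frac{326537}{12078}$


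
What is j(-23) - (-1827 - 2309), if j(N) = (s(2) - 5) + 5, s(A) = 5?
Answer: 4141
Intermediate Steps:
j(N) = 5 (j(N) = (5 - 5) + 5 = 0 + 5 = 5)
j(-23) - (-1827 - 2309) = 5 - (-1827 - 2309) = 5 - 1*(-4136) = 5 + 4136 = 4141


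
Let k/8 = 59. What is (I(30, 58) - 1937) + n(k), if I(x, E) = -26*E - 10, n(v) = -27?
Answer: -3482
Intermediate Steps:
k = 472 (k = 8*59 = 472)
I(x, E) = -10 - 26*E
(I(30, 58) - 1937) + n(k) = ((-10 - 26*58) - 1937) - 27 = ((-10 - 1508) - 1937) - 27 = (-1518 - 1937) - 27 = -3455 - 27 = -3482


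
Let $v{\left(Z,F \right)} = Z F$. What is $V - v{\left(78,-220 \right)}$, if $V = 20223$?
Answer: $37383$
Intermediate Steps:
$v{\left(Z,F \right)} = F Z$
$V - v{\left(78,-220 \right)} = 20223 - \left(-220\right) 78 = 20223 - -17160 = 20223 + 17160 = 37383$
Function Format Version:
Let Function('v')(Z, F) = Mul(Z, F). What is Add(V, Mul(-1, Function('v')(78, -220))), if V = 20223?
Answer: 37383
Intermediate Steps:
Function('v')(Z, F) = Mul(F, Z)
Add(V, Mul(-1, Function('v')(78, -220))) = Add(20223, Mul(-1, Mul(-220, 78))) = Add(20223, Mul(-1, -17160)) = Add(20223, 17160) = 37383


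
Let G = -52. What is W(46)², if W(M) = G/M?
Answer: 676/529 ≈ 1.2779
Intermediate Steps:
W(M) = -52/M
W(46)² = (-52/46)² = (-52*1/46)² = (-26/23)² = 676/529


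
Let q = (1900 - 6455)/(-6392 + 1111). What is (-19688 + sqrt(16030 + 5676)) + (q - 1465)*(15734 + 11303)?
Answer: -209157030398/5281 + sqrt(21706) ≈ -3.9605e+7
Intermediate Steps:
q = 4555/5281 (q = -4555/(-5281) = -4555*(-1/5281) = 4555/5281 ≈ 0.86253)
(-19688 + sqrt(16030 + 5676)) + (q - 1465)*(15734 + 11303) = (-19688 + sqrt(16030 + 5676)) + (4555/5281 - 1465)*(15734 + 11303) = (-19688 + sqrt(21706)) - 7732110/5281*27037 = (-19688 + sqrt(21706)) - 209053058070/5281 = -209157030398/5281 + sqrt(21706)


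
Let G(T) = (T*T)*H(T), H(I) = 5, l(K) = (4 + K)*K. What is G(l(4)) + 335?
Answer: 5455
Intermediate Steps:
l(K) = K*(4 + K)
G(T) = 5*T² (G(T) = (T*T)*5 = T²*5 = 5*T²)
G(l(4)) + 335 = 5*(4*(4 + 4))² + 335 = 5*(4*8)² + 335 = 5*32² + 335 = 5*1024 + 335 = 5120 + 335 = 5455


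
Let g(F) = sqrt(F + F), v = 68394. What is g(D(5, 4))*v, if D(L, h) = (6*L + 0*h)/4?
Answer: 68394*sqrt(15) ≈ 2.6489e+5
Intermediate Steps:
D(L, h) = 3*L/2 (D(L, h) = (6*L + 0)*(1/4) = (6*L)*(1/4) = 3*L/2)
g(F) = sqrt(2)*sqrt(F) (g(F) = sqrt(2*F) = sqrt(2)*sqrt(F))
g(D(5, 4))*v = (sqrt(2)*sqrt((3/2)*5))*68394 = (sqrt(2)*sqrt(15/2))*68394 = (sqrt(2)*(sqrt(30)/2))*68394 = sqrt(15)*68394 = 68394*sqrt(15)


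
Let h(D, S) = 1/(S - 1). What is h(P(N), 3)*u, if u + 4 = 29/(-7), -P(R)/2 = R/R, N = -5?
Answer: -57/14 ≈ -4.0714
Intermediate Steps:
P(R) = -2 (P(R) = -2*R/R = -2*1 = -2)
u = -57/7 (u = -4 + 29/(-7) = -4 + 29*(-⅐) = -4 - 29/7 = -57/7 ≈ -8.1429)
h(D, S) = 1/(-1 + S)
h(P(N), 3)*u = -57/7/(-1 + 3) = -57/7/2 = (½)*(-57/7) = -57/14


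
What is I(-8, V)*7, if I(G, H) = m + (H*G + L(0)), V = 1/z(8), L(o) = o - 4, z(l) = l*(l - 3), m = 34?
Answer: 1043/5 ≈ 208.60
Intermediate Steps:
z(l) = l*(-3 + l)
L(o) = -4 + o
V = 1/40 (V = 1/(8*(-3 + 8)) = 1/(8*5) = 1/40 ≈ 0.025000)
I(G, H) = 30 + G*H (I(G, H) = 34 + (H*G + (-4 + 0)) = 34 + (G*H - 4) = 34 + (-4 + G*H) = 30 + G*H)
I(-8, V)*7 = (30 - 8*1/40)*7 = (30 - ⅕)*7 = (149/5)*7 = 1043/5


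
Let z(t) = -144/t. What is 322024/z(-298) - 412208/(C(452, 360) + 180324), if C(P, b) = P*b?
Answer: 57151951661/85761 ≈ 6.6641e+5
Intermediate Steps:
322024/z(-298) - 412208/(C(452, 360) + 180324) = 322024/((-144/(-298))) - 412208/(452*360 + 180324) = 322024/((-144*(-1/298))) - 412208/(162720 + 180324) = 322024/(72/149) - 412208/343044 = 322024*(149/72) - 412208*1/343044 = 5997697/9 - 103052/85761 = 57151951661/85761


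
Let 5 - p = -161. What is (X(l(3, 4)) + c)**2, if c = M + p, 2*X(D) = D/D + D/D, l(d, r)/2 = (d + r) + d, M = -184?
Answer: 289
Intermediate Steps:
p = 166 (p = 5 - 1*(-161) = 5 + 161 = 166)
l(d, r) = 2*r + 4*d (l(d, r) = 2*((d + r) + d) = 2*(r + 2*d) = 2*r + 4*d)
X(D) = 1 (X(D) = (D/D + D/D)/2 = (1 + 1)/2 = (1/2)*2 = 1)
c = -18 (c = -184 + 166 = -18)
(X(l(3, 4)) + c)**2 = (1 - 18)**2 = (-17)**2 = 289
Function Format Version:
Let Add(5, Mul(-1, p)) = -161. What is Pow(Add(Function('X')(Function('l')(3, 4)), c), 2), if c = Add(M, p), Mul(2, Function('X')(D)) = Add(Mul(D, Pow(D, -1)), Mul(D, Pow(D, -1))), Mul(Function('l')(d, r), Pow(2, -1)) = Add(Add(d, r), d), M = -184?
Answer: 289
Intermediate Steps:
p = 166 (p = Add(5, Mul(-1, -161)) = Add(5, 161) = 166)
Function('l')(d, r) = Add(Mul(2, r), Mul(4, d)) (Function('l')(d, r) = Mul(2, Add(Add(d, r), d)) = Mul(2, Add(r, Mul(2, d))) = Add(Mul(2, r), Mul(4, d)))
Function('X')(D) = 1 (Function('X')(D) = Mul(Rational(1, 2), Add(Mul(D, Pow(D, -1)), Mul(D, Pow(D, -1)))) = Mul(Rational(1, 2), Add(1, 1)) = Mul(Rational(1, 2), 2) = 1)
c = -18 (c = Add(-184, 166) = -18)
Pow(Add(Function('X')(Function('l')(3, 4)), c), 2) = Pow(Add(1, -18), 2) = Pow(-17, 2) = 289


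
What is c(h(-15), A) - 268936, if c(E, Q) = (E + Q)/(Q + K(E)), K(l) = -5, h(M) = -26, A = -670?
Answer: -60510368/225 ≈ -2.6894e+5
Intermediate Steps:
c(E, Q) = (E + Q)/(-5 + Q) (c(E, Q) = (E + Q)/(Q - 5) = (E + Q)/(-5 + Q))
c(h(-15), A) - 268936 = (-26 - 670)/(-5 - 670) - 268936 = -696/(-675) - 268936 = -1/675*(-696) - 268936 = 232/225 - 268936 = -60510368/225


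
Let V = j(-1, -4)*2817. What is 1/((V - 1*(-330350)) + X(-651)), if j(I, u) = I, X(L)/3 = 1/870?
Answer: 290/94984571 ≈ 3.0531e-6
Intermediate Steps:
X(L) = 1/290 (X(L) = 3/870 = 3*(1/870) = 1/290)
V = -2817 (V = -1*2817 = -2817)
1/((V - 1*(-330350)) + X(-651)) = 1/((-2817 - 1*(-330350)) + 1/290) = 1/((-2817 + 330350) + 1/290) = 1/(327533 + 1/290) = 1/(94984571/290) = 290/94984571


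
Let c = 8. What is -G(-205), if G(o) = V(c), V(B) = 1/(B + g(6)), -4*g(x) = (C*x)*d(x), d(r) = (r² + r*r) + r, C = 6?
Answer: 1/694 ≈ 0.0014409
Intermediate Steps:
d(r) = r + 2*r² (d(r) = (r² + r²) + r = 2*r² + r = r + 2*r²)
g(x) = -3*x²*(1 + 2*x)/2 (g(x) = -6*x*x*(1 + 2*x)/4 = -3*x²*(1 + 2*x)/2)
V(B) = 1/(-702 + B) (V(B) = 1/(B + 6²*(-3/2 - 3*6)) = 1/(B + 36*(-3/2 - 18)) = 1/(B + 36*(-39/2)) = 1/(B - 702) = 1/(-702 + B))
G(o) = -1/694 (G(o) = 1/(-702 + 8) = 1/(-694) = -1/694)
-G(-205) = -1*(-1/694) = 1/694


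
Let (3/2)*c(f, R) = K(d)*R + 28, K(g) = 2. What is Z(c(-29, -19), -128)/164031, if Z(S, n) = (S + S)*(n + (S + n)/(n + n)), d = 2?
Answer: 122375/11810232 ≈ 0.010362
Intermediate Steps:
c(f, R) = 56/3 + 4*R/3 (c(f, R) = 2*(2*R + 28)/3 = 2*(28 + 2*R)/3 = 56/3 + 4*R/3)
Z(S, n) = 2*S*(n + (S + n)/(2*n)) (Z(S, n) = (2*S)*(n + (S + n)/((2*n))) = (2*S)*(n + (S + n)*(1/(2*n))) = (2*S)*(n + (S + n)/(2*n)) = 2*S*(n + (S + n)/(2*n)))
Z(c(-29, -19), -128)/164031 = ((56/3 + (4/3)*(-19))*((56/3 + (4/3)*(-19)) - 128*(1 + 2*(-128)))/(-128))/164031 = ((56/3 - 76/3)*(-1/128)*((56/3 - 76/3) - 128*(1 - 256)))*(1/164031) = -20/3*(-1/128)*(-20/3 - 128*(-255))*(1/164031) = -20/3*(-1/128)*(-20/3 + 32640)*(1/164031) = -20/3*(-1/128)*97900/3*(1/164031) = (122375/72)*(1/164031) = 122375/11810232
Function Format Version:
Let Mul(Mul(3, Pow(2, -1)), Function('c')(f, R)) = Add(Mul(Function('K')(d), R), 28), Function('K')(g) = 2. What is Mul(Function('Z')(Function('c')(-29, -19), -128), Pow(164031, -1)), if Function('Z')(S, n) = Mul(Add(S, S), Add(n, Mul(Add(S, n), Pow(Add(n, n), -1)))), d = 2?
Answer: Rational(122375, 11810232) ≈ 0.010362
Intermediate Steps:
Function('c')(f, R) = Add(Rational(56, 3), Mul(Rational(4, 3), R)) (Function('c')(f, R) = Mul(Rational(2, 3), Add(Mul(2, R), 28)) = Mul(Rational(2, 3), Add(28, Mul(2, R))) = Add(Rational(56, 3), Mul(Rational(4, 3), R)))
Function('Z')(S, n) = Mul(2, S, Add(n, Mul(Rational(1, 2), Pow(n, -1), Add(S, n)))) (Function('Z')(S, n) = Mul(Mul(2, S), Add(n, Mul(Add(S, n), Pow(Mul(2, n), -1)))) = Mul(Mul(2, S), Add(n, Mul(Add(S, n), Mul(Rational(1, 2), Pow(n, -1))))) = Mul(Mul(2, S), Add(n, Mul(Rational(1, 2), Pow(n, -1), Add(S, n)))) = Mul(2, S, Add(n, Mul(Rational(1, 2), Pow(n, -1), Add(S, n)))))
Mul(Function('Z')(Function('c')(-29, -19), -128), Pow(164031, -1)) = Mul(Mul(Add(Rational(56, 3), Mul(Rational(4, 3), -19)), Pow(-128, -1), Add(Add(Rational(56, 3), Mul(Rational(4, 3), -19)), Mul(-128, Add(1, Mul(2, -128))))), Pow(164031, -1)) = Mul(Mul(Add(Rational(56, 3), Rational(-76, 3)), Rational(-1, 128), Add(Add(Rational(56, 3), Rational(-76, 3)), Mul(-128, Add(1, -256)))), Rational(1, 164031)) = Mul(Mul(Rational(-20, 3), Rational(-1, 128), Add(Rational(-20, 3), Mul(-128, -255))), Rational(1, 164031)) = Mul(Mul(Rational(-20, 3), Rational(-1, 128), Add(Rational(-20, 3), 32640)), Rational(1, 164031)) = Mul(Mul(Rational(-20, 3), Rational(-1, 128), Rational(97900, 3)), Rational(1, 164031)) = Mul(Rational(122375, 72), Rational(1, 164031)) = Rational(122375, 11810232)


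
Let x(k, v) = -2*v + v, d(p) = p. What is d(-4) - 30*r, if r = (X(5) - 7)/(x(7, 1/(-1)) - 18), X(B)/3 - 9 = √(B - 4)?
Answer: 622/17 ≈ 36.588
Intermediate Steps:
X(B) = 27 + 3*√(-4 + B) (X(B) = 27 + 3*√(B - 4) = 27 + 3*√(-4 + B))
x(k, v) = -v
r = -23/17 (r = ((27 + 3*√(-4 + 5)) - 7)/(-1/(-1) - 18) = ((27 + 3*√1) - 7)/(-1*(-1) - 18) = ((27 + 3*1) - 7)/(1 - 18) = ((27 + 3) - 7)/(-17) = (30 - 7)*(-1/17) = 23*(-1/17) = -23/17 ≈ -1.3529)
d(-4) - 30*r = -4 - 30*(-23/17) = -4 + 690/17 = 622/17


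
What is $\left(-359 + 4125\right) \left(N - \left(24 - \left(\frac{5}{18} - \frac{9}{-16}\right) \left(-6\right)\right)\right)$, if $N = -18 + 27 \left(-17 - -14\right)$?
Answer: $- \frac{5786459}{12} \approx -4.8221 \cdot 10^{5}$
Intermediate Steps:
$N = -99$ ($N = -18 + 27 \left(-17 + 14\right) = -18 + 27 \left(-3\right) = -18 - 81 = -99$)
$\left(-359 + 4125\right) \left(N - \left(24 - \left(\frac{5}{18} - \frac{9}{-16}\right) \left(-6\right)\right)\right) = \left(-359 + 4125\right) \left(-99 - \left(24 - \left(\frac{5}{18} - \frac{9}{-16}\right) \left(-6\right)\right)\right) = 3766 \left(-99 - \left(24 - \left(5 \cdot \frac{1}{18} - - \frac{9}{16}\right) \left(-6\right)\right)\right) = 3766 \left(-99 - \left(24 - \left(\frac{5}{18} + \frac{9}{16}\right) \left(-6\right)\right)\right) = 3766 \left(-99 + \left(\frac{121}{144} \left(-6\right) - 24\right)\right) = 3766 \left(-99 - \frac{697}{24}\right) = 3766 \left(- \frac{3073}{24}\right) = - \frac{5786459}{12}$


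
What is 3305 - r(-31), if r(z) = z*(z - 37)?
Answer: 1197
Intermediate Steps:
r(z) = z*(-37 + z)
3305 - r(-31) = 3305 - (-31)*(-37 - 31) = 3305 - (-31)*(-68) = 3305 - 1*2108 = 3305 - 2108 = 1197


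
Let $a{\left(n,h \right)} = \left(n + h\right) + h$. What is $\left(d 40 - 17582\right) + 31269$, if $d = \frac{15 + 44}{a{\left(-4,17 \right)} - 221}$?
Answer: $\frac{2611857}{191} \approx 13675.0$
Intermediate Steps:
$a{\left(n,h \right)} = n + 2 h$ ($a{\left(n,h \right)} = \left(h + n\right) + h = n + 2 h$)
$d = - \frac{59}{191}$ ($d = \frac{15 + 44}{\left(-4 + 2 \cdot 17\right) - 221} = \frac{59}{\left(-4 + 34\right) - 221} = \frac{59}{30 - 221} = \frac{59}{-191} = 59 \left(- \frac{1}{191}\right) = - \frac{59}{191} \approx -0.3089$)
$\left(d 40 - 17582\right) + 31269 = \left(\left(- \frac{59}{191}\right) 40 - 17582\right) + 31269 = \left(- \frac{2360}{191} - 17582\right) + 31269 = - \frac{3360522}{191} + 31269 = \frac{2611857}{191}$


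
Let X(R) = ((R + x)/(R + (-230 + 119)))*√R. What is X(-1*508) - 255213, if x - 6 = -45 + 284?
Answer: -255213 + 526*I*√127/619 ≈ -2.5521e+5 + 9.5763*I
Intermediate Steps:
x = 245 (x = 6 + (-45 + 284) = 6 + 239 = 245)
X(R) = √R*(245 + R)/(-111 + R) (X(R) = ((R + 245)/(R + (-230 + 119)))*√R = ((245 + R)/(R - 111))*√R = ((245 + R)/(-111 + R))*√R = √R*(245 + R)/(-111 + R))
X(-1*508) - 255213 = √(-1*508)*(245 - 1*508)/(-111 - 1*508) - 255213 = √(-508)*(245 - 508)/(-111 - 508) - 255213 = (2*I*√127)*(-263)/(-619) - 255213 = (2*I*√127)*(-1/619)*(-263) - 255213 = 526*I*√127/619 - 255213 = -255213 + 526*I*√127/619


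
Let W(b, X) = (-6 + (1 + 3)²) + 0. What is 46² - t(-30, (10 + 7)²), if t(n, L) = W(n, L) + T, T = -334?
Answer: 2440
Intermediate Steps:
W(b, X) = 10 (W(b, X) = (-6 + 4²) + 0 = (-6 + 16) + 0 = 10 + 0 = 10)
t(n, L) = -324 (t(n, L) = 10 - 334 = -324)
46² - t(-30, (10 + 7)²) = 46² - 1*(-324) = 2116 + 324 = 2440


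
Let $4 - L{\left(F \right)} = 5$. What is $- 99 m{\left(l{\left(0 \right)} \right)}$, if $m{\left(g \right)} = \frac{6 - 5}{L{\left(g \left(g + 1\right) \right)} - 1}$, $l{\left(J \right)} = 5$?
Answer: $\frac{99}{2} \approx 49.5$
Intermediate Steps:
$L{\left(F \right)} = -1$ ($L{\left(F \right)} = 4 - 5 = -1$)
$m{\left(g \right)} = - \frac{1}{2}$ ($m{\left(g \right)} = \frac{6 - 5}{-1 - 1} = 1 \frac{1}{-2} = 1 \left(- \frac{1}{2}\right) = - \frac{1}{2}$)
$- 99 m{\left(l{\left(0 \right)} \right)} = \left(-99\right) \left(- \frac{1}{2}\right) = \frac{99}{2}$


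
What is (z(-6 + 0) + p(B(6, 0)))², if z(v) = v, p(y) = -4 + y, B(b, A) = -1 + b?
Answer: 25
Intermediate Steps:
(z(-6 + 0) + p(B(6, 0)))² = ((-6 + 0) + (-4 + (-1 + 6)))² = (-6 + (-4 + 5))² = (-6 + 1)² = (-5)² = 25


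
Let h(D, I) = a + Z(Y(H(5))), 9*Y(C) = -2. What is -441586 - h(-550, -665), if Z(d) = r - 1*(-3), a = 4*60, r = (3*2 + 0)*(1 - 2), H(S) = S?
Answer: -441823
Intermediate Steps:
r = -6 (r = (6 + 0)*(-1) = 6*(-1) = -6)
Y(C) = -2/9 (Y(C) = (⅑)*(-2) = -2/9)
a = 240
Z(d) = -3 (Z(d) = -6 - 1*(-3) = -6 + 3 = -3)
h(D, I) = 237 (h(D, I) = 240 - 3 = 237)
-441586 - h(-550, -665) = -441586 - 1*237 = -441586 - 237 = -441823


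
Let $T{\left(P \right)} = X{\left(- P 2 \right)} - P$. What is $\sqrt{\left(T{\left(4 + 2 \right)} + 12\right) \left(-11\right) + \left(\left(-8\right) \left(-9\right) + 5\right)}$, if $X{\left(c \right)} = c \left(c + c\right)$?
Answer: $i \sqrt{3157} \approx 56.187 i$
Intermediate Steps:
$X{\left(c \right)} = 2 c^{2}$ ($X{\left(c \right)} = c 2 c = 2 c^{2}$)
$T{\left(P \right)} = - P + 8 P^{2}$ ($T{\left(P \right)} = 2 \left(- P 2\right)^{2} - P = 2 \left(- 2 P\right)^{2} - P = 2 \cdot 4 P^{2} - P = 8 P^{2} - P = - P + 8 P^{2}$)
$\sqrt{\left(T{\left(4 + 2 \right)} + 12\right) \left(-11\right) + \left(\left(-8\right) \left(-9\right) + 5\right)} = \sqrt{\left(\left(4 + 2\right) \left(-1 + 8 \left(4 + 2\right)\right) + 12\right) \left(-11\right) + \left(\left(-8\right) \left(-9\right) + 5\right)} = \sqrt{\left(6 \left(-1 + 8 \cdot 6\right) + 12\right) \left(-11\right) + \left(72 + 5\right)} = \sqrt{\left(6 \left(-1 + 48\right) + 12\right) \left(-11\right) + 77} = \sqrt{\left(6 \cdot 47 + 12\right) \left(-11\right) + 77} = \sqrt{\left(282 + 12\right) \left(-11\right) + 77} = \sqrt{294 \left(-11\right) + 77} = \sqrt{-3234 + 77} = \sqrt{-3157} = i \sqrt{3157}$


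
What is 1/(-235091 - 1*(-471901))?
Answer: 1/236810 ≈ 4.2228e-6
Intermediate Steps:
1/(-235091 - 1*(-471901)) = 1/(-235091 + 471901) = 1/236810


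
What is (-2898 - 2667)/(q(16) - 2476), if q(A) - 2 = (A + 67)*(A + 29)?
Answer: -5565/1261 ≈ -4.4132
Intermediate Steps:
q(A) = 2 + (29 + A)*(67 + A) (q(A) = 2 + (A + 67)*(A + 29) = 2 + (67 + A)*(29 + A) = 2 + (29 + A)*(67 + A))
(-2898 - 2667)/(q(16) - 2476) = (-2898 - 2667)/((1945 + 16² + 96*16) - 2476) = -5565/((1945 + 256 + 1536) - 2476) = -5565/(3737 - 2476) = -5565/1261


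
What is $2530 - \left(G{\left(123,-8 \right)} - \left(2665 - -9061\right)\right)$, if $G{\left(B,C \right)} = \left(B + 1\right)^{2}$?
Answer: $-1120$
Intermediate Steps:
$G{\left(B,C \right)} = \left(1 + B\right)^{2}$
$2530 - \left(G{\left(123,-8 \right)} - \left(2665 - -9061\right)\right) = 2530 - \left(\left(1 + 123\right)^{2} - \left(2665 - -9061\right)\right) = 2530 - \left(124^{2} - \left(2665 + 9061\right)\right) = 2530 - \left(15376 - 11726\right) = 2530 - 3650 = -1120$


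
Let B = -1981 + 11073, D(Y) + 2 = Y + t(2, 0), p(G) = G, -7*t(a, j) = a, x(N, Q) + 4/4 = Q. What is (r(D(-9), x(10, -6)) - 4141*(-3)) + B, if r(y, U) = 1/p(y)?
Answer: 1699678/79 ≈ 21515.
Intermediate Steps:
x(N, Q) = -1 + Q
t(a, j) = -a/7
D(Y) = -16/7 + Y (D(Y) = -2 + (Y - ⅐*2) = -2 + (Y - 2/7) = -2 + (-2/7 + Y) = -16/7 + Y)
r(y, U) = 1/y
B = 9092
(r(D(-9), x(10, -6)) - 4141*(-3)) + B = (1/(-16/7 - 9) - 4141*(-3)) + 9092 = (1/(-79/7) + 12423) + 9092 = (-7/79 + 12423) + 9092 = 981410/79 + 9092 = 1699678/79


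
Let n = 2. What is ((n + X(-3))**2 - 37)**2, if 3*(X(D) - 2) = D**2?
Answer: 144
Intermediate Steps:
X(D) = 2 + D**2/3
((n + X(-3))**2 - 37)**2 = ((2 + (2 + (1/3)*(-3)**2))**2 - 37)**2 = ((2 + (2 + (1/3)*9))**2 - 37)**2 = ((2 + (2 + 3))**2 - 37)**2 = ((2 + 5)**2 - 37)**2 = (7**2 - 37)**2 = (49 - 37)**2 = 12**2 = 144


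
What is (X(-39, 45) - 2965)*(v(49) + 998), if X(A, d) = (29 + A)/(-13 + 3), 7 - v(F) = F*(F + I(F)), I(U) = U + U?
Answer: 18370872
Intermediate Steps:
I(U) = 2*U
v(F) = 7 - 3*F² (v(F) = 7 - F*(F + 2*F) = 7 - F*3*F = 7 - 3*F²)
X(A, d) = -29/10 - A/10 (X(A, d) = (29 + A)/(-10) = (29 + A)*(-⅒) = -29/10 - A/10)
(X(-39, 45) - 2965)*(v(49) + 998) = ((-29/10 - ⅒*(-39)) - 2965)*((7 - 3*49²) + 998) = ((-29/10 + 39/10) - 2965)*((7 - 3*2401) + 998) = (1 - 2965)*((7 - 7203) + 998) = -2964*(-7196 + 998) = -2964*(-6198) = 18370872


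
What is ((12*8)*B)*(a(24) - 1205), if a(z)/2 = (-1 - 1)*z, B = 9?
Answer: -1124064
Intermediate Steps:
a(z) = -4*z (a(z) = 2*((-1 - 1)*z) = 2*(-2*z) = -4*z)
((12*8)*B)*(a(24) - 1205) = ((12*8)*9)*(-4*24 - 1205) = (96*9)*(-96 - 1205) = 864*(-1301) = -1124064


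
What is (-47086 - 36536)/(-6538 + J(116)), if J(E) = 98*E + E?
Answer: -41811/2473 ≈ -16.907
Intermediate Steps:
J(E) = 99*E
(-47086 - 36536)/(-6538 + J(116)) = (-47086 - 36536)/(-6538 + 99*116) = -83622/(-6538 + 11484) = -83622/4946 = -83622*1/4946 = -41811/2473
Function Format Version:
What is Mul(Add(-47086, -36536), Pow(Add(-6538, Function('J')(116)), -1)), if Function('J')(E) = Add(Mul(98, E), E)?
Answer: Rational(-41811, 2473) ≈ -16.907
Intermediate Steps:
Function('J')(E) = Mul(99, E)
Mul(Add(-47086, -36536), Pow(Add(-6538, Function('J')(116)), -1)) = Mul(Add(-47086, -36536), Pow(Add(-6538, Mul(99, 116)), -1)) = Mul(-83622, Pow(Add(-6538, 11484), -1)) = Mul(-83622, Pow(4946, -1)) = Mul(-83622, Rational(1, 4946)) = Rational(-41811, 2473)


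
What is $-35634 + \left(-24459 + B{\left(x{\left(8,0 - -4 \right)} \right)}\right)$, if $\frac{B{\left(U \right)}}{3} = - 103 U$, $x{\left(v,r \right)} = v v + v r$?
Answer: $-89757$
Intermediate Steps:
$x{\left(v,r \right)} = v^{2} + r v$
$B{\left(U \right)} = - 309 U$ ($B{\left(U \right)} = 3 \left(- 103 U\right) = - 309 U$)
$-35634 + \left(-24459 + B{\left(x{\left(8,0 - -4 \right)} \right)}\right) = -35634 - \left(24459 + 309 \cdot 8 \left(\left(0 - -4\right) + 8\right)\right) = -35634 - \left(24459 + 309 \cdot 8 \left(\left(0 + 4\right) + 8\right)\right) = -35634 - \left(24459 + 309 \cdot 8 \left(4 + 8\right)\right) = -35634 - \left(24459 + 309 \cdot 8 \cdot 12\right) = -35634 - 54123 = -89757$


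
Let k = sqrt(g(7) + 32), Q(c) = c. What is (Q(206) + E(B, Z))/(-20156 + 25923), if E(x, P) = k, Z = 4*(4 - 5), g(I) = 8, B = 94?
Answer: 206/5767 + 2*sqrt(10)/5767 ≈ 0.036817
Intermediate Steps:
Z = -4 (Z = 4*(-1) = -4)
k = 2*sqrt(10) (k = sqrt(8 + 32) = sqrt(40) = 2*sqrt(10) ≈ 6.3246)
E(x, P) = 2*sqrt(10)
(Q(206) + E(B, Z))/(-20156 + 25923) = (206 + 2*sqrt(10))/(-20156 + 25923) = (206 + 2*sqrt(10))/5767 = (206 + 2*sqrt(10))*(1/5767) = 206/5767 + 2*sqrt(10)/5767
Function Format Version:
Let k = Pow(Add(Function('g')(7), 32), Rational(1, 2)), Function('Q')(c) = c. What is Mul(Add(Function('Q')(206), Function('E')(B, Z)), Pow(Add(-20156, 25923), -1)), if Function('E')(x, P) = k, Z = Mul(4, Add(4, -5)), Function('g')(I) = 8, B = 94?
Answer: Add(Rational(206, 5767), Mul(Rational(2, 5767), Pow(10, Rational(1, 2)))) ≈ 0.036817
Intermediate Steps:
Z = -4 (Z = Mul(4, -1) = -4)
k = Mul(2, Pow(10, Rational(1, 2))) (k = Pow(Add(8, 32), Rational(1, 2)) = Pow(40, Rational(1, 2)) = Mul(2, Pow(10, Rational(1, 2))) ≈ 6.3246)
Function('E')(x, P) = Mul(2, Pow(10, Rational(1, 2)))
Mul(Add(Function('Q')(206), Function('E')(B, Z)), Pow(Add(-20156, 25923), -1)) = Mul(Add(206, Mul(2, Pow(10, Rational(1, 2)))), Pow(Add(-20156, 25923), -1)) = Mul(Add(206, Mul(2, Pow(10, Rational(1, 2)))), Pow(5767, -1)) = Mul(Add(206, Mul(2, Pow(10, Rational(1, 2)))), Rational(1, 5767)) = Add(Rational(206, 5767), Mul(Rational(2, 5767), Pow(10, Rational(1, 2))))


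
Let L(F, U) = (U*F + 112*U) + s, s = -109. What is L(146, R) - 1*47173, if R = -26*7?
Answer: -94238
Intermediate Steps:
R = -182
L(F, U) = -109 + 112*U + F*U (L(F, U) = (U*F + 112*U) - 109 = (F*U + 112*U) - 109 = (112*U + F*U) - 109 = -109 + 112*U + F*U)
L(146, R) - 1*47173 = (-109 + 112*(-182) + 146*(-182)) - 1*47173 = (-109 - 20384 - 26572) - 47173 = -47065 - 47173 = -94238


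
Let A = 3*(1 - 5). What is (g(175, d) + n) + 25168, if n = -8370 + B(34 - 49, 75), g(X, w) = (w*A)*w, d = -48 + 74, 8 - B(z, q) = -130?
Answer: 8824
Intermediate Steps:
B(z, q) = 138 (B(z, q) = 8 - 1*(-130) = 8 + 130 = 138)
A = -12 (A = 3*(-4) = -12)
d = 26
g(X, w) = -12*w² (g(X, w) = (w*(-12))*w = (-12*w)*w = -12*w²)
n = -8232 (n = -8370 + 138 = -8232)
(g(175, d) + n) + 25168 = (-12*26² - 8232) + 25168 = (-12*676 - 8232) + 25168 = (-8112 - 8232) + 25168 = -16344 + 25168 = 8824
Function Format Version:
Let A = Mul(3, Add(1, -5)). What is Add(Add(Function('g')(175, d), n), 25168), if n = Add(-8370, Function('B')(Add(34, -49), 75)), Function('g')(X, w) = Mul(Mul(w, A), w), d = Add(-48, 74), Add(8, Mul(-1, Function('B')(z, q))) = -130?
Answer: 8824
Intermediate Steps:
Function('B')(z, q) = 138 (Function('B')(z, q) = Add(8, Mul(-1, -130)) = Add(8, 130) = 138)
A = -12 (A = Mul(3, -4) = -12)
d = 26
Function('g')(X, w) = Mul(-12, Pow(w, 2)) (Function('g')(X, w) = Mul(Mul(w, -12), w) = Mul(Mul(-12, w), w) = Mul(-12, Pow(w, 2)))
n = -8232 (n = Add(-8370, 138) = -8232)
Add(Add(Function('g')(175, d), n), 25168) = Add(Add(Mul(-12, Pow(26, 2)), -8232), 25168) = Add(Add(Mul(-12, 676), -8232), 25168) = Add(Add(-8112, -8232), 25168) = Add(-16344, 25168) = 8824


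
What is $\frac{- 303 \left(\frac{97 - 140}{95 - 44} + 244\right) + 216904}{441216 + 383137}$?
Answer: $\frac{2434867}{14014001} \approx 0.17375$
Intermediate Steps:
$\frac{- 303 \left(\frac{97 - 140}{95 - 44} + 244\right) + 216904}{441216 + 383137} = \frac{- 303 \left(- \frac{43}{51} + 244\right) + 216904}{824353} = \left(- 303 \left(\left(-43\right) \frac{1}{51} + 244\right) + 216904\right) \frac{1}{824353} = \left(- 303 \left(- \frac{43}{51} + 244\right) + 216904\right) \frac{1}{824353} = \left(\left(-303\right) \frac{12401}{51} + 216904\right) \frac{1}{824353} = \left(- \frac{1252501}{17} + 216904\right) \frac{1}{824353} = \frac{2434867}{17} \cdot \frac{1}{824353} = \frac{2434867}{14014001}$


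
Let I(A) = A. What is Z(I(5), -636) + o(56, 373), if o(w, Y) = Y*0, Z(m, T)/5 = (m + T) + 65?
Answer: -2830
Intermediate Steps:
Z(m, T) = 325 + 5*T + 5*m (Z(m, T) = 5*((m + T) + 65) = 5*((T + m) + 65) = 5*(65 + T + m) = 325 + 5*T + 5*m)
o(w, Y) = 0
Z(I(5), -636) + o(56, 373) = (325 + 5*(-636) + 5*5) + 0 = (325 - 3180 + 25) + 0 = -2830 + 0 = -2830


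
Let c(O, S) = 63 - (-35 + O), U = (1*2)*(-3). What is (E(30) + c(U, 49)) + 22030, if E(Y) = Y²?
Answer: 23034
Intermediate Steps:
U = -6 (U = 2*(-3) = -6)
c(O, S) = 98 - O (c(O, S) = 63 + (35 - O) = 98 - O)
(E(30) + c(U, 49)) + 22030 = (30² + (98 - 1*(-6))) + 22030 = (900 + (98 + 6)) + 22030 = (900 + 104) + 22030 = 1004 + 22030 = 23034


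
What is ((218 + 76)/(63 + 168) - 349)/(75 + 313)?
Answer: -3825/4268 ≈ -0.89620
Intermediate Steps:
((218 + 76)/(63 + 168) - 349)/(75 + 313) = (294/231 - 349)/388 = (294*(1/231) - 349)*(1/388) = (14/11 - 349)*(1/388) = -3825/11*1/388 = -3825/4268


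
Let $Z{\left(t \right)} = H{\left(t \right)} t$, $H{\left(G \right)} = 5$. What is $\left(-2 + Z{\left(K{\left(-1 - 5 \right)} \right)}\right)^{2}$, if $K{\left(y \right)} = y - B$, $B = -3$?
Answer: $289$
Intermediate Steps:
$K{\left(y \right)} = 3 + y$ ($K{\left(y \right)} = y - -3 = y + 3 = 3 + y$)
$Z{\left(t \right)} = 5 t$
$\left(-2 + Z{\left(K{\left(-1 - 5 \right)} \right)}\right)^{2} = \left(-2 + 5 \left(3 - 6\right)\right)^{2} = \left(-2 + 5 \left(-3\right)\right)^{2} = \left(-2 - 15\right)^{2} = \left(-17\right)^{2} = 289$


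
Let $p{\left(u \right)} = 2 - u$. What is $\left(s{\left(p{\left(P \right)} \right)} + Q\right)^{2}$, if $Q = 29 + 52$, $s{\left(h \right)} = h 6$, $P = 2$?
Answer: $6561$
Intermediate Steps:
$s{\left(h \right)} = 6 h$
$Q = 81$
$\left(s{\left(p{\left(P \right)} \right)} + Q\right)^{2} = \left(6 \left(2 - 2\right) + 81\right)^{2} = \left(6 \cdot 0 + 81\right)^{2} = \left(0 + 81\right)^{2} = 81^{2} = 6561$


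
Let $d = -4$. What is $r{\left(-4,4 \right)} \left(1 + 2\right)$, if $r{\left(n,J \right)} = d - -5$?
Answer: $3$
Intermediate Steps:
$r{\left(n,J \right)} = 1$ ($r{\left(n,J \right)} = -4 - -5 = -4 + 5 = 1$)
$r{\left(-4,4 \right)} \left(1 + 2\right) = 1 \left(1 + 2\right) = 1 \cdot 3 = 3$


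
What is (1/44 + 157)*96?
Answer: 165816/11 ≈ 15074.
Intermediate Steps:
(1/44 + 157)*96 = (6909/44)*96 = 165816/11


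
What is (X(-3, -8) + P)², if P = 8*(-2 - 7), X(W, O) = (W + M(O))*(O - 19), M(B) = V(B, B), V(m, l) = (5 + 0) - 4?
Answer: 324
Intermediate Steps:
V(m, l) = 1 (V(m, l) = 5 - 4 = 1)
M(B) = 1
X(W, O) = (1 + W)*(-19 + O) (X(W, O) = (W + 1)*(O - 19) = (1 + W)*(-19 + O))
P = -72 (P = 8*(-9) = -72)
(X(-3, -8) + P)² = ((-19 - 8 - 19*(-3) - 8*(-3)) - 72)² = ((-19 - 8 + 57 + 24) - 72)² = (54 - 72)² = (-18)² = 324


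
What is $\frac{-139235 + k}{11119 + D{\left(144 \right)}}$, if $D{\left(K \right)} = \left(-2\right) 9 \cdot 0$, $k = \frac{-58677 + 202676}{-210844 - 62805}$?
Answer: $- \frac{38101662514}{3042703231} \approx -12.522$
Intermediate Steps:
$k = - \frac{143999}{273649}$ ($k = \frac{143999}{-273649} = 143999 \left(- \frac{1}{273649}\right) = - \frac{143999}{273649} \approx -0.52622$)
$D{\left(K \right)} = 0$ ($D{\left(K \right)} = \left(-18\right) 0 = 0$)
$\frac{-139235 + k}{11119 + D{\left(144 \right)}} = \frac{-139235 - \frac{143999}{273649}}{11119 + 0} = - \frac{38101662514}{273649 \cdot 11119} = \left(- \frac{38101662514}{273649}\right) \frac{1}{11119} = - \frac{38101662514}{3042703231}$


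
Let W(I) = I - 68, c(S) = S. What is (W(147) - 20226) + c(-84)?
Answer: -20231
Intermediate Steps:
W(I) = -68 + I
(W(147) - 20226) + c(-84) = ((-68 + 147) - 20226) - 84 = (79 - 20226) - 84 = -20147 - 84 = -20231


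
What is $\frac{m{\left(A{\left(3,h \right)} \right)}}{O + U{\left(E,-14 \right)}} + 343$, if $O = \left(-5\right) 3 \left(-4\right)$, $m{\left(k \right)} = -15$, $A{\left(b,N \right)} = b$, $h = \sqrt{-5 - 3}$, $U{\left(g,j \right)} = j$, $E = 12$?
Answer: $\frac{15763}{46} \approx 342.67$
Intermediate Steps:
$h = 2 i \sqrt{2}$ ($h = \sqrt{-8} = 2 i \sqrt{2} \approx 2.8284 i$)
$O = 60$ ($O = \left(-15\right) \left(-4\right) = 60$)
$\frac{m{\left(A{\left(3,h \right)} \right)}}{O + U{\left(E,-14 \right)}} + 343 = \frac{1}{60 - 14} \left(-15\right) + 343 = \frac{1}{46} \left(-15\right) + 343 = - \frac{15}{46} + 343 = \frac{15763}{46}$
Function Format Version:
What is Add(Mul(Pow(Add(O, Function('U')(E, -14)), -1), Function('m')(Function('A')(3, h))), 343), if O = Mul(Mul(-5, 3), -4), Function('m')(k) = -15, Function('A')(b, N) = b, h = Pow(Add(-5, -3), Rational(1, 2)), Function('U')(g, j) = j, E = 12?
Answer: Rational(15763, 46) ≈ 342.67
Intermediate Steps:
h = Mul(2, I, Pow(2, Rational(1, 2))) (h = Pow(-8, Rational(1, 2)) = Mul(2, I, Pow(2, Rational(1, 2))) ≈ Mul(2.8284, I))
O = 60 (O = Mul(-15, -4) = 60)
Add(Mul(Pow(Add(O, Function('U')(E, -14)), -1), Function('m')(Function('A')(3, h))), 343) = Add(Mul(Pow(Add(60, -14), -1), -15), 343) = Add(Mul(Pow(46, -1), -15), 343) = Add(Mul(Rational(1, 46), -15), 343) = Add(Rational(-15, 46), 343) = Rational(15763, 46)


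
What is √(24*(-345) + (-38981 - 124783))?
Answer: 54*I*√59 ≈ 414.78*I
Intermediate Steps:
√(24*(-345) + (-38981 - 124783)) = √(-8280 - 163764) = √(-172044) = 54*I*√59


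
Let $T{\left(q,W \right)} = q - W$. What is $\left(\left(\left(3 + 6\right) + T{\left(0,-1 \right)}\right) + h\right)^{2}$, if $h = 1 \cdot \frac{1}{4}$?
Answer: $\frac{1681}{16} \approx 105.06$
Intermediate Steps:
$h = \frac{1}{4}$ ($h = 1 \cdot \frac{1}{4} = \frac{1}{4} \approx 0.25$)
$\left(\left(\left(3 + 6\right) + T{\left(0,-1 \right)}\right) + h\right)^{2} = \left(\left(\left(3 + 6\right) + \left(0 - -1\right)\right) + \frac{1}{4}\right)^{2} = \left(\left(9 + \left(0 + 1\right)\right) + \frac{1}{4}\right)^{2} = \left(\left(9 + 1\right) + \frac{1}{4}\right)^{2} = \left(10 + \frac{1}{4}\right)^{2} = \left(\frac{41}{4}\right)^{2} = \frac{1681}{16}$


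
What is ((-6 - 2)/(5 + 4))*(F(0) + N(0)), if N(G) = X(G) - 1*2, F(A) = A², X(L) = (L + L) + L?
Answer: 16/9 ≈ 1.7778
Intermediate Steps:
X(L) = 3*L (X(L) = 2*L + L = 3*L)
N(G) = -2 + 3*G (N(G) = 3*G - 1*2 = 3*G - 2 = -2 + 3*G)
((-6 - 2)/(5 + 4))*(F(0) + N(0)) = ((-6 - 2)/(5 + 4))*(0² + (-2 + 3*0)) = (-8/9)*(0 + (-2 + 0)) = (-8*⅑)*(0 - 2) = -8/9*(-2) = 16/9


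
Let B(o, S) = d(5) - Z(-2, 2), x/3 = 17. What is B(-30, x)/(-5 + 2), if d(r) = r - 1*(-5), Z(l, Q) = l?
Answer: -4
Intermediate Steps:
d(r) = 5 + r (d(r) = r + 5 = 5 + r)
x = 51 (x = 3*17 = 51)
B(o, S) = 12 (B(o, S) = (5 + 5) - 1*(-2) = 10 + 2 = 12)
B(-30, x)/(-5 + 2) = 12/(-5 + 2) = 12/(-3) = -⅓*12 = -4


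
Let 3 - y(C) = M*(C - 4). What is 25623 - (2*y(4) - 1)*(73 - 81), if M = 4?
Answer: 25663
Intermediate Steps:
y(C) = 19 - 4*C (y(C) = 3 - 4*(C - 4) = 3 - 4*(-4 + C) = 3 - (-16 + 4*C) = 3 + (16 - 4*C) = 19 - 4*C)
25623 - (2*y(4) - 1)*(73 - 81) = 25623 - (2*(19 - 4*4) - 1)*(73 - 81) = 25623 - (2*(19 - 16) - 1)*(-8) = 25623 - (2*3 - 1)*(-8) = 25623 - (6 - 1)*(-8) = 25623 - 5*(-8) = 25623 - 1*(-40) = 25623 + 40 = 25663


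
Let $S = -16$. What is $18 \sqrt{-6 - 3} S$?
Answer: $- 864 i \approx - 864.0 i$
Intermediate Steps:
$18 \sqrt{-6 - 3} S = 18 \sqrt{-6 - 3} \left(-16\right) = 18 \sqrt{-9} \left(-16\right) = 18 \cdot 3 i \left(-16\right) = 54 i \left(-16\right) = - 864 i$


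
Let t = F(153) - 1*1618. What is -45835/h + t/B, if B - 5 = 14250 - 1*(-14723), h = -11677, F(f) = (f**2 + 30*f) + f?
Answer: 819022074/169188053 ≈ 4.8409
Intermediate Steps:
F(f) = f**2 + 31*f
B = 28978 (B = 5 + (14250 - 1*(-14723)) = 5 + (14250 + 14723) = 5 + 28973 = 28978)
t = 26534 (t = 153*(31 + 153) - 1*1618 = 153*184 - 1618 = 28152 - 1618 = 26534)
-45835/h + t/B = -45835/(-11677) + 26534/28978 = -45835*(-1/11677) + 26534*(1/28978) = 45835/11677 + 13267/14489 = 819022074/169188053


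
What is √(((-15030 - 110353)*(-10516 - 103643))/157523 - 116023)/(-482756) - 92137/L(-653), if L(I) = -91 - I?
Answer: -92137/562 - I*√156053827558009/38022586694 ≈ -163.94 - 0.00032855*I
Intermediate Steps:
√(((-15030 - 110353)*(-10516 - 103643))/157523 - 116023)/(-482756) - 92137/L(-653) = √(((-15030 - 110353)*(-10516 - 103643))/157523 - 116023)/(-482756) - 92137/(-91 - 1*(-653)) = √(-125383*(-114159)*(1/157523) - 116023)*(-1/482756) - 92137/(-91 + 653) = √(14313597897*(1/157523) - 116023)*(-1/482756) - 92137/562 = √(14313597897/157523 - 116023)*(-1/482756) - 92137*1/562 = √(-3962693132/157523)*(-1/482756) - 92137/562 = (2*I*√156053827558009/157523)*(-1/482756) - 92137/562 = -I*√156053827558009/38022586694 - 92137/562 = -92137/562 - I*√156053827558009/38022586694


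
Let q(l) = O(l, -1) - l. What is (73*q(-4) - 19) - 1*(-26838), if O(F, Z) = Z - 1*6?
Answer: 26600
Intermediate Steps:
O(F, Z) = -6 + Z (O(F, Z) = Z - 6 = -6 + Z)
q(l) = -7 - l (q(l) = (-6 - 1) - l = -7 - l)
(73*q(-4) - 19) - 1*(-26838) = (73*(-7 - 1*(-4)) - 19) - 1*(-26838) = (73*(-7 + 4) - 19) + 26838 = (73*(-3) - 19) + 26838 = (-219 - 19) + 26838 = -238 + 26838 = 26600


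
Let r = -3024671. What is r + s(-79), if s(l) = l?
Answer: -3024750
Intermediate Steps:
r + s(-79) = -3024671 - 79 = -3024750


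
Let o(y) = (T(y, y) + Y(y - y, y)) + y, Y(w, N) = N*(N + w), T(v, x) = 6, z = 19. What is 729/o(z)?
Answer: 729/386 ≈ 1.8886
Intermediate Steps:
o(y) = 6 + y + y² (o(y) = (6 + y*(y + (y - y))) + y = (6 + y*(y + 0)) + y = (6 + y*y) + y = (6 + y²) + y = 6 + y + y²)
729/o(z) = 729/(6 + 19 + 19²) = 729/(6 + 19 + 361) = 729/386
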